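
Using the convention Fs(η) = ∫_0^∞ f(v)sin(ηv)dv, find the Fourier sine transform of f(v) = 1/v pi/2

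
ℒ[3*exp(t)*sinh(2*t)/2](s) 3/((s - 1)^2-4)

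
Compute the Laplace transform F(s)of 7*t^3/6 7/s^4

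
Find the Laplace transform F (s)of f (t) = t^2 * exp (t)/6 1/ (3 * (s - 1)^3)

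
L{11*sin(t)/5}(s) 11/(5*(s^2 + 1))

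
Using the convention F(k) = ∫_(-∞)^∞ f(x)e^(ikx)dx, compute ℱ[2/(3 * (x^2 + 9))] 2 * pi * exp(-3 * Abs(k))/9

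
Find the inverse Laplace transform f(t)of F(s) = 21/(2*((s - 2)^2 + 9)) 7*exp(2*t)*sin(3*t)/2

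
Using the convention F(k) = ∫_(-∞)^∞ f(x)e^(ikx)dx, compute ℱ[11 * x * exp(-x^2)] 11 * I * sqrt(pi) * k * exp(-k^2/4)/2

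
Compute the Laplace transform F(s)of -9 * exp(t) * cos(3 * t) 9 * (1 - s)/((s - 1)^2 + 9)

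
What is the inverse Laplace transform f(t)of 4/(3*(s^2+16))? sin(4*t)/3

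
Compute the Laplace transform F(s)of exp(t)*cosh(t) (s - 1)/(s*(s - 2))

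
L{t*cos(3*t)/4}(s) (s^2 - 9)/(4*(s^2 + 9)^2)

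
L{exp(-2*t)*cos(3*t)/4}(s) (s + 2)/(4*((s + 2)^2 + 9))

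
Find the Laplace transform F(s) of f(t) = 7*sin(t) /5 7/(5*(s^2 + 1) ) 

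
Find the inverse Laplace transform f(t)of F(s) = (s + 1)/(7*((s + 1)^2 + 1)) exp(-t)*cos(t)/7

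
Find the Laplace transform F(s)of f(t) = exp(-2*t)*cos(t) (s + 2)/((s + 2)^2 + 1)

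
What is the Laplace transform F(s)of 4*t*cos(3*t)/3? 4*(s^2 - 9)/(3*(s^2 + 9)^2)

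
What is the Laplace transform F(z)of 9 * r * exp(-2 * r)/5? 9/(5 * (z + 2)^2)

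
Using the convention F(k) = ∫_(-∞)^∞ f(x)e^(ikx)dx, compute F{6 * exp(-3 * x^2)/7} 2 * sqrt(3) * sqrt(pi) * exp(-k^2/12)/7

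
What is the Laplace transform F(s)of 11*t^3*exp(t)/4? 33/(2*(s - 1)^4)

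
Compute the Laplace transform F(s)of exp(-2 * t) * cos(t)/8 (s+2)/(8 * ((s+2)^2+1))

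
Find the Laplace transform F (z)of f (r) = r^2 2/z^3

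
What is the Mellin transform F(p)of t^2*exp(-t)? gamma(p+2)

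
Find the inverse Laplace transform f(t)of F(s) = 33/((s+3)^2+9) 11 * exp(-3 * t) * sin(3 * t)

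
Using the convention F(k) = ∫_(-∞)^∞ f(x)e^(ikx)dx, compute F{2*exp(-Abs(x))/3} 4/(3*(k^2 + 1))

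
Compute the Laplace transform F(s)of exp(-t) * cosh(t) (s + 1)/(s * (s + 2))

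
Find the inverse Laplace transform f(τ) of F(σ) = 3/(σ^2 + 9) sin(3*τ) 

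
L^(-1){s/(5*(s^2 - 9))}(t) cosh(3*t)/5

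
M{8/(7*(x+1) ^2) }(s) -8*pi*(s - 1) /(7*sin(pi*s) ) 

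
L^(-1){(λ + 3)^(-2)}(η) η*exp(-3*η)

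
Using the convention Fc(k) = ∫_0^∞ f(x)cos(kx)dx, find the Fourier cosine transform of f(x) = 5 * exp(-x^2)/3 5 * sqrt(pi) * exp(-k^2/4)/6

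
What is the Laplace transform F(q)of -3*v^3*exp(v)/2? -9/(q - 1)^4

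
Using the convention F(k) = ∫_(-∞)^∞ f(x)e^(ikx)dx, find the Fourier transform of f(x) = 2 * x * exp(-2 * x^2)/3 sqrt(2) * I * sqrt(pi) * k * exp(-k^2/8)/12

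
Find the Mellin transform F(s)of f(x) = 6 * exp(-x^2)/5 3 * gamma(s/2)/5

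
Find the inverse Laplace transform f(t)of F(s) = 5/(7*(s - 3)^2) 5*t*exp(3*t)/7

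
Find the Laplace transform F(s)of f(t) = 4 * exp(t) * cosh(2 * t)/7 4 * (s - 1)/(7 * ((s - 1)^2 - 4))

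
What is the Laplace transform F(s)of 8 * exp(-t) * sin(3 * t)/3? 8/((s+1)^2+9)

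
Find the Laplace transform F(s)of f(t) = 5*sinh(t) 5/(s^2 - 1)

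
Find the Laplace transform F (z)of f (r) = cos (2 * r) z/ (z^2+4)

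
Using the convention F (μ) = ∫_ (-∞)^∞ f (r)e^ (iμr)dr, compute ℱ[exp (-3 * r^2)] sqrt (3) * sqrt (pi) * exp (-μ^2/12)/3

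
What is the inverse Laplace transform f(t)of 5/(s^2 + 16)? 5 * sin(4 * t)/4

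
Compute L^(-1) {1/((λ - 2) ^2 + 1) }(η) exp(2*η)*sin(η) 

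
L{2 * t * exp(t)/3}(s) 2/(3 * (s - 1)^2)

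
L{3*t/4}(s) 3/(4*s^2) 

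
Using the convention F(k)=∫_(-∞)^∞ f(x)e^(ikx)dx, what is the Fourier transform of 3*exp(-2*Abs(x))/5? 12/(5*(k^2 + 4))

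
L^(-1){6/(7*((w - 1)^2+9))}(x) 2*exp(x)*sin(3*x)/7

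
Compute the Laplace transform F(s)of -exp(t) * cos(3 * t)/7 (1 - s)/(7 * ((s - 1)^2 + 9))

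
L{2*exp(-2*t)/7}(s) 2/(7*(s + 2))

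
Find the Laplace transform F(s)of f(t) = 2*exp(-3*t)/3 2/(3*(s + 3))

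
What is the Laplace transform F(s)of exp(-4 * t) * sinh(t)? 1/((s + 4)^2 - 1)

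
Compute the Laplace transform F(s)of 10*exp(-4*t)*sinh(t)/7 10/(7*((s + 4)^2 - 1))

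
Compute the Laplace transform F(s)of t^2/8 1/(4*s^3)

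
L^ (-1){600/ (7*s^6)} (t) 5*t^5/7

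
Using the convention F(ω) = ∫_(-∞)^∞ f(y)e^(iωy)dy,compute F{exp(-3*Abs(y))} 6/(ω^2+9)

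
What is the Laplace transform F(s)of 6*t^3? 36/s^4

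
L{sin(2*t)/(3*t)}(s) atan(2/s)/3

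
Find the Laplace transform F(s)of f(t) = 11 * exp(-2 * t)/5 11/(5 * (s + 2))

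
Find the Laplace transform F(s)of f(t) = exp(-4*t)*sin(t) 1/((s + 4)^2 + 1)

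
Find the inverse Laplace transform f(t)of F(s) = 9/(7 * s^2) 9 * t/7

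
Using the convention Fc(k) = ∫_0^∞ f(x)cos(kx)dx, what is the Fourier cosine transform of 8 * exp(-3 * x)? 24/(k^2 + 9)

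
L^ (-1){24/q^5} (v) v^4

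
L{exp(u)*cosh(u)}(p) (p - 1)/(p*(p - 2))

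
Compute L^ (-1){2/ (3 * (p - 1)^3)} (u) u^2 * exp (u)/3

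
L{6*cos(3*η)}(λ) 6*λ/(λ^2 + 9)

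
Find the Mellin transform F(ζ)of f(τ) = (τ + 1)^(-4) gamma(ζ)*gamma(4 - ζ)/6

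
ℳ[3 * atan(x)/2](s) -3 * pi * sec(pi * s/2)/(4 * s)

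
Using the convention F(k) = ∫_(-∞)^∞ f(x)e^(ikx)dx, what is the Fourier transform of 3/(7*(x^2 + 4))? 3*pi*exp(-2*Abs(k))/14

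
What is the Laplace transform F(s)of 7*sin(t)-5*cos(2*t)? 7/(s^2 + 1)-5*s/(s^2 + 4)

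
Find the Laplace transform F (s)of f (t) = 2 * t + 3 2/s^2 + 3/s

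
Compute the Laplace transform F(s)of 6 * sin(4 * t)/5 24/(5 * (s^2 + 16))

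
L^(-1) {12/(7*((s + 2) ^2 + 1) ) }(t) 12*exp(-2*t)*sin(t) /7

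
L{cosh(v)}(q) q/(q^2-1)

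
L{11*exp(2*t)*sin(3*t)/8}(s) 33/(8*((s - 2)^2+9))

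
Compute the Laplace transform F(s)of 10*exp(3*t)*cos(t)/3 10*(s - 3)/(3*((s - 3)^2 + 1))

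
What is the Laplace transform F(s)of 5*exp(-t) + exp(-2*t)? 1/(s + 2) + 5/(s + 1)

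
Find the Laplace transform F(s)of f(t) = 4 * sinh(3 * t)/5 12/(5 * (s^2 - 9))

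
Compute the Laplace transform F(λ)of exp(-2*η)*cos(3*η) (λ + 2)/((λ + 2)^2 + 9)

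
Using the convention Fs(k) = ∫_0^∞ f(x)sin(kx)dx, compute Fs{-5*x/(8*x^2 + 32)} -5*pi*exp(-2*k)/16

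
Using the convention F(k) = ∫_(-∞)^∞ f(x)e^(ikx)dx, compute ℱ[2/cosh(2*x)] pi/cosh(pi*k/4)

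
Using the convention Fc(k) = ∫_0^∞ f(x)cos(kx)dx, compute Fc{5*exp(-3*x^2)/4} 5*sqrt(3)*sqrt(pi)*exp(-k^2/12)/24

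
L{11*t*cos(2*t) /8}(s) 11*(s^2 - 4) /(8*(s^2 + 4) ^2) 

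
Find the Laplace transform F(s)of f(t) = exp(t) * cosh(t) (s - 1)/(s * (s - 2))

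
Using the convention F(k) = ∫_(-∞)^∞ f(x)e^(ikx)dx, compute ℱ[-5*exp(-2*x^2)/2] -5*sqrt(2)*sqrt(pi)*exp(-k^2/8)/4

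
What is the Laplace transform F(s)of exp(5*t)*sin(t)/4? 1/(4*((s - 5)^2 + 1))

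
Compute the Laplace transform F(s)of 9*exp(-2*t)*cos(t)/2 9*(s + 2)/(2*((s + 2)^2 + 1))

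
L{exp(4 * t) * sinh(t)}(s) 1/((s - 4)^2 - 1)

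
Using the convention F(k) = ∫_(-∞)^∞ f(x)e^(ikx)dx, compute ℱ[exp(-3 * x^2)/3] sqrt(3) * sqrt(pi) * exp(-k^2/12)/9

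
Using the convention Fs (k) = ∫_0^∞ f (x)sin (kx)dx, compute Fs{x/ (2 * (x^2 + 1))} pi * exp (-k)/4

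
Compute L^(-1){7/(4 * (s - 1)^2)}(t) 7 * t * exp(t)/4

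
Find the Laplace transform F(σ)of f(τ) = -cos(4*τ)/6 -σ/(6*σ^2 + 96)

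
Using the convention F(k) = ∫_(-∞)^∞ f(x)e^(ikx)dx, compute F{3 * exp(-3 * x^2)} sqrt(3) * sqrt(pi) * exp(-k^2/12)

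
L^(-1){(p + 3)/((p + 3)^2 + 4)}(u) exp(-3*u)*cos(2*u)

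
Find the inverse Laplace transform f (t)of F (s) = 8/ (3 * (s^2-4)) 4 * sinh (2 * t)/3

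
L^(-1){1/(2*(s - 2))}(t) exp(2*t)/2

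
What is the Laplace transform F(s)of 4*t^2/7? 8/(7*s^3)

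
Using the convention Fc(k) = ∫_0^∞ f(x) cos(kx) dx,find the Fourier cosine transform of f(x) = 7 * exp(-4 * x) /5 28/(5 * (k^2 + 16) ) 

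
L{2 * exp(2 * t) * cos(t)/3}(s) 2 * (s - 2)/(3 * ((s - 2)^2 + 1))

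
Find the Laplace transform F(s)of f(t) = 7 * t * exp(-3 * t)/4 7/(4 * (s+3)^2)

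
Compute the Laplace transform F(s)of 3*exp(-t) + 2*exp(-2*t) 2/(s + 2) + 3/(s + 1)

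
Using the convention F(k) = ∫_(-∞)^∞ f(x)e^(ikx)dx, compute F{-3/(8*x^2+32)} -3*pi*exp(-2*Abs(k))/16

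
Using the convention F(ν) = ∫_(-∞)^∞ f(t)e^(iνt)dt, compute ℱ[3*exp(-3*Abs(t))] 18/(ν^2 + 9)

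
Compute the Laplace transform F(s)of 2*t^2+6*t 6/s^2+4/s^3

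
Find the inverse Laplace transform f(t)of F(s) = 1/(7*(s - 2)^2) t*exp(2*t)/7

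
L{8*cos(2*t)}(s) 8*s/(s^2 + 4)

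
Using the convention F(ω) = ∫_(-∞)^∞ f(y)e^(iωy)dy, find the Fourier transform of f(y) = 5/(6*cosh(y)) 5*pi/(6*cosh(pi*ω/2))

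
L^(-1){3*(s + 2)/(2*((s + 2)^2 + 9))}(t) 3*exp(-2*t)*cos(3*t)/2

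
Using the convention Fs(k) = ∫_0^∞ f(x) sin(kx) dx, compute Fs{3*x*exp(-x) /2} 3*k/(k^2 + 1) ^2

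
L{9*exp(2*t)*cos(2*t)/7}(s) 9*(s - 2)/(7*((s - 2)^2 + 4))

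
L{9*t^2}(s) 18/s^3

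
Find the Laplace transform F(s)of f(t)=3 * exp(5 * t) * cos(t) 3 * (s - 5)/((s - 5)^2 + 1)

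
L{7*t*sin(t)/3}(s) 14*s/(3*(s^2 + 1)^2)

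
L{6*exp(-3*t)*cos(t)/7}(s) 6*(s + 3)/(7*((s + 3)^2 + 1))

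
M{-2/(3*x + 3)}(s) -2*pi*csc(pi*s)/3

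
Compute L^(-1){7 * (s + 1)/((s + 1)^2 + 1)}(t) 7 * exp(-t) * cos(t)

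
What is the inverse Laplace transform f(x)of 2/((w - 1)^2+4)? exp(x) * sin(2 * x)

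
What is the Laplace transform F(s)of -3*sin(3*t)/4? -9/(4*s^2 + 36)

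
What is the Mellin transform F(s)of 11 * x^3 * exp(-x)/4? 11 * gamma(s + 3)/4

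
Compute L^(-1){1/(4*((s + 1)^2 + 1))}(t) exp(-t)*sin(t)/4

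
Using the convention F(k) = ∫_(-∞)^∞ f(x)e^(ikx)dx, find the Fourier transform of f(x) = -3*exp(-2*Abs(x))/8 -3/(2*k^2 + 8)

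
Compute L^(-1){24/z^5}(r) r^4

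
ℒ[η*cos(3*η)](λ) (λ^2 - 9)/(λ^2 + 9)^2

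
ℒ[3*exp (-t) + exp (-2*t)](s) 3/ (s + 1) + 1/ (s + 2)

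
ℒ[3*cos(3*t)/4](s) 3*s/(4*(s^2 + 9))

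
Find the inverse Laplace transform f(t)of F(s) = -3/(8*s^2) -3*t/8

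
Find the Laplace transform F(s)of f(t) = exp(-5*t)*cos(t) (s+5)/((s+5)^2+1)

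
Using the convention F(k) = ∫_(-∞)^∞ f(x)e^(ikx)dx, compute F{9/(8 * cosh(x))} 9 * pi/(8 * cosh(pi * k/2))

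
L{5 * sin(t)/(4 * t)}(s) 5 * atan(1/s)/4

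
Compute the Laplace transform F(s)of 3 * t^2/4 3/(2 * s^3)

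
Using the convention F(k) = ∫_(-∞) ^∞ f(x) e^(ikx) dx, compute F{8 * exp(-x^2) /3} 8 * sqrt(pi) * exp(-k^2/4) /3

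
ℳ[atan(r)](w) -pi*sec(pi*w/2)/(2*w)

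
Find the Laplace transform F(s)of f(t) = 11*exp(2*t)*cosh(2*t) 11*(s - 2)/(s*(s - 4))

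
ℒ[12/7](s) 12/(7 * s) 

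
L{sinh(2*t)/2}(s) 1/(s^2-4)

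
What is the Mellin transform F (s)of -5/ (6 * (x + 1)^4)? 5 * pi * (s - 3) * (s - 2) * (s - 1)/ (36 * sin (pi * s))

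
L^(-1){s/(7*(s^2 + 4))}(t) cos(2*t)/7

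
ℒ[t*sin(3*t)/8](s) 3*s/(4*(s^2+9)^2)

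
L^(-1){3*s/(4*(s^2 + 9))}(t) 3*cos(3*t)/4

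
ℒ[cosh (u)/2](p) p/ (2*(p^2 - 1))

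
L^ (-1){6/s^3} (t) 3*t^2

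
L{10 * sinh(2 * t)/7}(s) 20/(7 * (s^2 - 4))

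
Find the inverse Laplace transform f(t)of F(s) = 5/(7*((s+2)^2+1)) 5*exp(-2*t)*sin(t)/7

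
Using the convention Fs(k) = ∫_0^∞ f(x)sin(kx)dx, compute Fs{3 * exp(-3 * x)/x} 3 * atan(k/3)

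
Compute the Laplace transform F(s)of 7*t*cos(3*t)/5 7*(s^2 - 9)/(5*(s^2 + 9)^2)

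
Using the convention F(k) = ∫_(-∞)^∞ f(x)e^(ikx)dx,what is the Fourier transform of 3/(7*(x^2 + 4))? 3*pi*exp(-2*Abs(k))/14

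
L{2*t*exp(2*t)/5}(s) 2/(5*(s - 2)^2)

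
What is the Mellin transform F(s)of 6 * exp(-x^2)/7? 3 * gamma(s/2)/7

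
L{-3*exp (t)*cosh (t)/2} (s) 3*(1 - s)/ (2*s*(s - 2))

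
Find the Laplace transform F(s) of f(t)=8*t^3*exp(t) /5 48/(5*(s - 1) ^4) 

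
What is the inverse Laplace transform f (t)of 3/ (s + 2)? 3 * exp (-2 * t)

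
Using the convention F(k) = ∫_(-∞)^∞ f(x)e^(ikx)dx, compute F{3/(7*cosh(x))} 3*pi/(7*cosh(pi*k/2))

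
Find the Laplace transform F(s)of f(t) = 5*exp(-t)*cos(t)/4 5*(s + 1)/(4*((s + 1)^2 + 1))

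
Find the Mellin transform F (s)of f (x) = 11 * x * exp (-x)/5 11 * gamma (s+1)/5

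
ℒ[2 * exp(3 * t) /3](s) 2/(3 * (s - 3) ) 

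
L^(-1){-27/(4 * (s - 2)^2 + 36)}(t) -9 * exp(2 * t) * sin(3 * t)/4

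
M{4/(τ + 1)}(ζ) 4*pi*csc(pi*ζ)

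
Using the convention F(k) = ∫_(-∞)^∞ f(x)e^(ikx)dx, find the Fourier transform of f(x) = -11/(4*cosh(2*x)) -11*pi/(8*cosh(pi*k/4))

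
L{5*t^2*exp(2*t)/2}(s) 5/(s - 2)^3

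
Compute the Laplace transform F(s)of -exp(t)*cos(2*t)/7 (1 - s)/(7*((s - 1)^2 + 4))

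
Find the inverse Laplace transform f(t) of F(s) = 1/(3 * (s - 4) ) exp(4 * t) /3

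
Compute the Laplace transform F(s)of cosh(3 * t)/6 s/(6 * (s^2 - 9))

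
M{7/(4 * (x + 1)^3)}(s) 7 * pi * (s - 2) * (s - 1)/(8 * sin(pi * s))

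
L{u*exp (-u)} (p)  (p + 1)^ (-2)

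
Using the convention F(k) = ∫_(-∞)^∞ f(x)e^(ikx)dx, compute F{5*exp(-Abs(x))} 10/(k^2 + 1)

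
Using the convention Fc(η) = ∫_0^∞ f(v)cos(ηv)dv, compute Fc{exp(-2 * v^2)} sqrt(2) * sqrt(pi) * exp(-η^2/8)/4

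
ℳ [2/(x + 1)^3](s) gamma(s)*gamma(3 - s)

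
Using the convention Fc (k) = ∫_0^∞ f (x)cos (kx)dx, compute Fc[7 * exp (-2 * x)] 14/ (k^2 + 4)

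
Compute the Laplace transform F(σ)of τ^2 2/σ^3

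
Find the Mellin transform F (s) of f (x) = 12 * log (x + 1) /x -12 * pi * csc (pi * s) / (s - 1) 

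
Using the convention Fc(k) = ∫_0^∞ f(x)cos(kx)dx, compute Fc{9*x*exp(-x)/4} 9*(1 - k^2)/(4*(k^2 + 1)^2)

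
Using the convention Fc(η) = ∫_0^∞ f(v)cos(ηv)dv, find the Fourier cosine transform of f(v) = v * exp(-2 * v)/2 (4 - η^2)/(2 * (η^2+4)^2)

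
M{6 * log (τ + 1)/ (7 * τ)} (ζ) -6 * pi * csc (pi * ζ)/ (7 * ζ - 7)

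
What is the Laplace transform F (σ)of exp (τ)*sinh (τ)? 1/ (σ*(σ - 2))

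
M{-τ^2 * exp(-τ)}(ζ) -gamma(ζ + 2)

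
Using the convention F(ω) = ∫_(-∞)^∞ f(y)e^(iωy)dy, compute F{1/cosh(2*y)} pi/(2*cosh(pi*ω/4))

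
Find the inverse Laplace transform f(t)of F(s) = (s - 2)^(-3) t^2*exp(2*t)/2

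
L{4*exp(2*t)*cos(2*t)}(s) 4*(s - 2)/((s - 2)^2 + 4)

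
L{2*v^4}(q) 48/q^5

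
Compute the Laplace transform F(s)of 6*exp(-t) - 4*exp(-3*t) 6/(s + 1) - 4/(s + 3)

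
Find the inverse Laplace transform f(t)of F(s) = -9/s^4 -3*t^3/2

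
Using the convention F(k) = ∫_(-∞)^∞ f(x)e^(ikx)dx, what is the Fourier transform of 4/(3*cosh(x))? 4*pi/(3*cosh(pi*k/2))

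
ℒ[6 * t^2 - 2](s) 12/s^3 - 2/s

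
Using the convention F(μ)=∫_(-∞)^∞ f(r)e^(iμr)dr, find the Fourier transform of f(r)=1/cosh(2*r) pi/(2*cosh(pi*μ/4))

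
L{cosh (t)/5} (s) s/ (5 * (s^2 - 1))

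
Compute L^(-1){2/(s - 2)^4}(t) t^3 * exp(2 * t)/3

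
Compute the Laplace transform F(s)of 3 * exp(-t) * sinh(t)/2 3/(2 * s * (s + 2))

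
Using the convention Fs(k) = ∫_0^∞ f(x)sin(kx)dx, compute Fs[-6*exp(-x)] -6*k/(k^2 + 1)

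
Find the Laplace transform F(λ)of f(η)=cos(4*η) λ/(λ^2 + 16)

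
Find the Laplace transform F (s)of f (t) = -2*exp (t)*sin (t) -2/ ( (s - 1)^2+1)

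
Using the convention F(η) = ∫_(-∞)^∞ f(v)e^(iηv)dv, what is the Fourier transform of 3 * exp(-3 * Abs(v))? 18/(η^2 + 9)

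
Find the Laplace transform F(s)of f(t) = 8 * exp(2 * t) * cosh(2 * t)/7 8 * (s - 2)/(7 * s * (s - 4))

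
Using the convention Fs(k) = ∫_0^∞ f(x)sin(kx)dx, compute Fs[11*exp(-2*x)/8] 11*k/(8*(k^2 + 4))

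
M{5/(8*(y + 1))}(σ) 5*pi*csc(pi*σ)/8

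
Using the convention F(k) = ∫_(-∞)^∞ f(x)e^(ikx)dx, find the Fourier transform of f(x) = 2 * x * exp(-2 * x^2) sqrt(2) * I * sqrt(pi) * k * exp(-k^2/8)/4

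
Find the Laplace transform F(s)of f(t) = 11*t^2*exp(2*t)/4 11/(2*(s - 2)^3)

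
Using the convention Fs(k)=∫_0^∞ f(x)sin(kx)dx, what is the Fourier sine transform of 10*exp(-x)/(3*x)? 10*atan(k)/3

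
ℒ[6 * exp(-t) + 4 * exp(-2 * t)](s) 6/(s + 1) + 4/(s + 2)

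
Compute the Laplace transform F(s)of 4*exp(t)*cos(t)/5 4*(s - 1)/(5*((s - 1)^2 + 1))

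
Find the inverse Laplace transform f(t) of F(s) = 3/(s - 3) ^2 3 * t * exp(3 * t) 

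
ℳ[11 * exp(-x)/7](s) 11 * gamma(s)/7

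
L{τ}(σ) σ^(-2)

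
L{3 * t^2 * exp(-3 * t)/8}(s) 3/(4 * (s + 3)^3)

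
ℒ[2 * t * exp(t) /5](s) 2/(5 * (s - 1) ^2) 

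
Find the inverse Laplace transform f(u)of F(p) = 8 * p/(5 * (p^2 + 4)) 8 * cos(2 * u)/5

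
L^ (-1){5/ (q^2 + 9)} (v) 5 * sin (3 * v)/3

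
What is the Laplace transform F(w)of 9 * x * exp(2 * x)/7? 9/(7 * (w - 2)^2)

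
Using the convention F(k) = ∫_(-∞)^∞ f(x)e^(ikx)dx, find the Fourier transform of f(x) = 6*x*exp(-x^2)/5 3*I*sqrt(pi)*k*exp(-k^2/4)/5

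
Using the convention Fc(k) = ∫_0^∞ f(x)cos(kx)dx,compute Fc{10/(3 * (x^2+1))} 5 * pi * exp(-k)/3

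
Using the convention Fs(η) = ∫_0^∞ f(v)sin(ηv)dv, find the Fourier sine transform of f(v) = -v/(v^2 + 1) -pi*exp(-η)/2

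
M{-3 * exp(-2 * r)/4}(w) -3 * gamma(w)/(4 * 2^w)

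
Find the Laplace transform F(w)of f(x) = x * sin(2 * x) 4 * w/(w^2 + 4)^2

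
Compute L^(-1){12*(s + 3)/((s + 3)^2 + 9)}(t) 12*exp(-3*t)*cos(3*t)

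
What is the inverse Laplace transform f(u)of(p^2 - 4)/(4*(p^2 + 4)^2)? u*cos(2*u)/4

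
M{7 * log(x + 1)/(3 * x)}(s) -7 * pi * csc(pi * s)/(3 * s - 3)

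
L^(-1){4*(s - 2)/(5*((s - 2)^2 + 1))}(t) 4*exp(2*t)*cos(t)/5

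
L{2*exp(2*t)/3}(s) 2/(3*(s - 2))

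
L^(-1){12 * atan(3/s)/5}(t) 12 * sin(3 * t)/(5 * t)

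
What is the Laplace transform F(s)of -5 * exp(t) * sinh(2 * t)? -10/((s - 1)^2 - 4)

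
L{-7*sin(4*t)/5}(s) -28/(5*s^2+80)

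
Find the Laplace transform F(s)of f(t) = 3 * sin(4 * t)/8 3/(2 * (s^2+16))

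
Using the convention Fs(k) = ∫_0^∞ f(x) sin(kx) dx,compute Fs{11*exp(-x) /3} 11*k/(3*(k^2+1) ) 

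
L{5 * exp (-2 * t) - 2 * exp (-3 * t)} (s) 5/ (s+2) - 2/ (s+3)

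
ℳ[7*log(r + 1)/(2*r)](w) -7*pi*csc(pi*w)/(2*w - 2)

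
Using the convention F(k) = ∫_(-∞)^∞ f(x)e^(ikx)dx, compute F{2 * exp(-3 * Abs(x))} 12/(k^2 + 9)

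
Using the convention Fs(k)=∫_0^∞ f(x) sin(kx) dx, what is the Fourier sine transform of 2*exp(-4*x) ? 2*k/(k^2 + 16) 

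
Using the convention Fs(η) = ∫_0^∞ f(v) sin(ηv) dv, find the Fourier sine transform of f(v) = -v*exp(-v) -2*η/(η^2+1) ^2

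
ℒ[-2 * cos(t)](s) -2 * s/(s^2 + 1)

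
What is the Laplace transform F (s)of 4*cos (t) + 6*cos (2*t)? 6*s/ (s^2 + 4) + 4*s/ (s^2 + 1)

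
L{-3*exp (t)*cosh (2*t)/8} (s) 3*(1 - s)/ (8*( (s - 1)^2-4))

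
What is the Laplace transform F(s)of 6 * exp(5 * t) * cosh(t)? 6 * (s - 5)/((s - 5)^2 - 1)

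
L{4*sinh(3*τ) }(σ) 12/(σ^2 - 9) 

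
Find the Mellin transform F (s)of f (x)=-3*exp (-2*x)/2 -3*gamma (s)/ (2*2^s)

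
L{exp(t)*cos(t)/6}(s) (s - 1)/(6*((s - 1)^2 + 1))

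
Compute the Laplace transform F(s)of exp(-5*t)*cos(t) (s + 5)/((s + 5)^2 + 1)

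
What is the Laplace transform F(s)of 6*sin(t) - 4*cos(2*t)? 6/(s^2 + 1) - 4*s/(s^2 + 4)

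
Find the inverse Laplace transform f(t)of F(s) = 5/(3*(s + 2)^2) 5*t*exp(-2*t)/3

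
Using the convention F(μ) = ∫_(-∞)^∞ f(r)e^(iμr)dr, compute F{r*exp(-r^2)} I*sqrt(pi)*μ*exp(-μ^2/4)/2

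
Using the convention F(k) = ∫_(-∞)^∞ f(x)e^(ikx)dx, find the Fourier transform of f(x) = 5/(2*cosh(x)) 5*pi/(2*cosh(pi*k/2))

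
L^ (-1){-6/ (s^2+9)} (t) -2*sin (3*t)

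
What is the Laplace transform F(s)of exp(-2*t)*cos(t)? (s + 2)/((s + 2)^2 + 1)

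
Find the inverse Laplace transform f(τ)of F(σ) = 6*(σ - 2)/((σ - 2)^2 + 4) 6*exp(2*τ)*cos(2*τ)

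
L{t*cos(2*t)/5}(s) (s^2 - 4)/(5*(s^2+4)^2)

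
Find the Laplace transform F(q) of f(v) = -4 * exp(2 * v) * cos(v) 4 * (2 - q) /((q - 2) ^2 + 1) 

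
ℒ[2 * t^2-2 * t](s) 4/s^3-2/s^2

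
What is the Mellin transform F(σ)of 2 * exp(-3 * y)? 2 * gamma(σ)/3^σ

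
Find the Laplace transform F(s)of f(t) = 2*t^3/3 4/s^4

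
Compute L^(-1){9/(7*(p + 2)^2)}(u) 9*u*exp(-2*u)/7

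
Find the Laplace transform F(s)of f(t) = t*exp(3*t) (s - 3)^(-2)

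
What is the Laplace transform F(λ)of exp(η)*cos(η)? (λ - 1)/((λ - 1)^2 + 1)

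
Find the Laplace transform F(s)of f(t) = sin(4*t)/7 4/(7*(s^2+16))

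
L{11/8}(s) 11/(8 * s)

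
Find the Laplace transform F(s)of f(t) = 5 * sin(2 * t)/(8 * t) 5 * atan(2/s)/8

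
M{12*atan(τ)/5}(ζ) -6*pi*sec(pi*ζ/2)/(5*ζ)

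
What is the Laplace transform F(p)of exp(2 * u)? 1/(p - 2)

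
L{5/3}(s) 5/(3*s)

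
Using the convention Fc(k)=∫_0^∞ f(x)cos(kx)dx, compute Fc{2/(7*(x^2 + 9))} pi*exp(-3*k)/21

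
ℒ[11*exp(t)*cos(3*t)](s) 11*(s - 1) /((s - 1) ^2 + 9) 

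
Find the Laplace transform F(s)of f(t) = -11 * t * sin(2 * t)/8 -11 * s/(2 * (s^2 + 4)^2)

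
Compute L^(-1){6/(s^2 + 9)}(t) 2 * sin(3 * t)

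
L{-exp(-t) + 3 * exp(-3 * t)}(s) 3/(s + 3)-1/(s + 1)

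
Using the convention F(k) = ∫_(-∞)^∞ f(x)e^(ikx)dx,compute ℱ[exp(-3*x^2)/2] sqrt(3)*sqrt(pi)*exp(-k^2/12)/6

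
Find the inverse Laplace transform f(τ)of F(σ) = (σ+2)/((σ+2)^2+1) exp(-2 * τ) * cos(τ)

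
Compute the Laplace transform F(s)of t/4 1/(4*s^2)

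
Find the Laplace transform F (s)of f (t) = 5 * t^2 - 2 10/s^3 - 2/s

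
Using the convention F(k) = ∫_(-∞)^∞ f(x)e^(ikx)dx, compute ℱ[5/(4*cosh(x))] 5*pi/(4*cosh(pi*k/2))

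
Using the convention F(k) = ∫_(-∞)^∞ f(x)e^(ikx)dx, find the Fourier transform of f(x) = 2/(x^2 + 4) pi * exp(-2 * Abs(k))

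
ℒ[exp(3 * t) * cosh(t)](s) (s - 3)/((s - 3)^2 - 1)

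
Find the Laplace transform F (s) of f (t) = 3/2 3/ (2*s) 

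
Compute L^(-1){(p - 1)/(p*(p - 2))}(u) exp(u)*cosh(u)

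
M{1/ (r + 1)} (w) pi*csc (pi*w)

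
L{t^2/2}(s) s^(-3)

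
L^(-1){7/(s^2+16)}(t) 7*sin(4*t)/4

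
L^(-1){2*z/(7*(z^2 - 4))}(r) 2*cosh(2*r)/7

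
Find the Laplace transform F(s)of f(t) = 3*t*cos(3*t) 3*(s^2 - 9)/(s^2 + 9)^2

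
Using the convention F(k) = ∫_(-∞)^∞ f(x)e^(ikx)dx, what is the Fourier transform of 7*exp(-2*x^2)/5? 7*sqrt(2)*sqrt(pi)*exp(-k^2/8)/10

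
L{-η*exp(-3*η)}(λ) -1/(λ + 3)^2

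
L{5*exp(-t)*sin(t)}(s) 5/((s + 1)^2 + 1)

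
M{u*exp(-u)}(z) gamma(z + 1)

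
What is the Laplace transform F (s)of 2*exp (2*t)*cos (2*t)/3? 2*(s - 2)/ (3*( (s - 2)^2 + 4))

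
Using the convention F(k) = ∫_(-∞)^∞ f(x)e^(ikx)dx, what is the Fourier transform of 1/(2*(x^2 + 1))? pi*exp(-Abs(k))/2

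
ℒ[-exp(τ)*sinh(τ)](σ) -1/(σ*(σ - 2))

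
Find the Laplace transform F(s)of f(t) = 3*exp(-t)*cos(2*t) 3*(s + 1)/((s + 1)^2 + 4)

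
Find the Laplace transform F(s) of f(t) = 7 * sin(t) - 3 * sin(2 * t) 7/(s^2+1) - 6/(s^2+4) 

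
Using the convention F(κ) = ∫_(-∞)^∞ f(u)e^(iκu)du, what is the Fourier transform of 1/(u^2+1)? pi * exp(-Abs(κ))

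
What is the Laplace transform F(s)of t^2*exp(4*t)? 2/(s - 4)^3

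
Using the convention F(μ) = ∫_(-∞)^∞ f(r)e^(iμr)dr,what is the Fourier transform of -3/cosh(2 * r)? -3 * pi/(2 * cosh(pi * μ/4))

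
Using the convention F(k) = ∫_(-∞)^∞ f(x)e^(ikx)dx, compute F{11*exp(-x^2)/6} 11*sqrt(pi)*exp(-k^2/4)/6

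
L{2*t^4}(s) 48/s^5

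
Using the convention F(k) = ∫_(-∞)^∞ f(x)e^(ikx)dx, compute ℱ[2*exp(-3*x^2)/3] 2*sqrt(3)*sqrt(pi)*exp(-k^2/12)/9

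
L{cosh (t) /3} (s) s/ (3 * (s^2 - 1) ) 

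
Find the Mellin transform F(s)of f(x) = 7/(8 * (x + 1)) 7 * pi * csc(pi * s)/8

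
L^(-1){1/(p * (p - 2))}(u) exp(u) * sinh(u)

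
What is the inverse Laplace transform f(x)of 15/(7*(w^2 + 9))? 5*sin(3*x)/7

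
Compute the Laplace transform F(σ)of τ σ^(-2)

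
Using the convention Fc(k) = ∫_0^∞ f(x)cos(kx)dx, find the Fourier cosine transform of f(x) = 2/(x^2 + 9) pi*exp(-3*k)/3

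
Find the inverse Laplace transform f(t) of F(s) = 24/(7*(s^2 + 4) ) 12*sin(2*t) /7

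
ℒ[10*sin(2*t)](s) 20/(s^2 + 4)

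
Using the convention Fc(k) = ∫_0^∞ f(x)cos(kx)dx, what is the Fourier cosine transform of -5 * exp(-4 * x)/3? -20/(3 * k^2 + 48)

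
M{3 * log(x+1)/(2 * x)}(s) -3 * pi * csc(pi * s)/(2 * s - 2)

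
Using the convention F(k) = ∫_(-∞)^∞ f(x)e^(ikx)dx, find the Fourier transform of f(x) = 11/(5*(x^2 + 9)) 11*pi*exp(-3*Abs(k))/15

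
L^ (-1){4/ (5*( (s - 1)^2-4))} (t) 2*exp (t)*sinh (2*t)/5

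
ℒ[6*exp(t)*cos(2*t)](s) 6*(s - 1)/((s - 1)^2 + 4)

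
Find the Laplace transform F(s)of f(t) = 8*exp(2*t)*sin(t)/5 8/(5*((s - 2)^2+1))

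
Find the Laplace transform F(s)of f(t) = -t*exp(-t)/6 -1/(6*(s+1)^2)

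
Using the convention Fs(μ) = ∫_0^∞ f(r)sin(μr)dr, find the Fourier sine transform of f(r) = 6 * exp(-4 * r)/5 6 * μ/(5 * (μ^2+16))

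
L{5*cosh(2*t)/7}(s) 5*s/(7*(s^2 - 4))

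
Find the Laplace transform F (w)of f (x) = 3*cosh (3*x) 3*w/ (w^2 - 9)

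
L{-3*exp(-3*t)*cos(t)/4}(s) 3*(-s - 3)/(4*((s + 3)^2 + 1))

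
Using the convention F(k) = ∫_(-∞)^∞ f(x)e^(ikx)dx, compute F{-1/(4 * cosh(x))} -pi/(4 * cosh(pi * k/2))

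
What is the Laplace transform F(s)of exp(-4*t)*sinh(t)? 1/((s + 4)^2 - 1)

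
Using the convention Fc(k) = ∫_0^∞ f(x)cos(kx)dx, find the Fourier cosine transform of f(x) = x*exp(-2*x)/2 (4 - k^2)/(2*(k^2 + 4)^2)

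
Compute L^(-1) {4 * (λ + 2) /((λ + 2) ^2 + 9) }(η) 4 * exp(-2 * η) * cos(3 * η) 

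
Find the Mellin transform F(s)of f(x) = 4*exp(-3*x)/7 4*gamma(s)/(7*3^s)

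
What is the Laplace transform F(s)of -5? -5/s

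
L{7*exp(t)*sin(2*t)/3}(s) 14/(3*((s - 1)^2 + 4))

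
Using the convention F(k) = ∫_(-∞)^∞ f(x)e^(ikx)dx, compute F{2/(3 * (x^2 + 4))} pi * exp(-2 * Abs(k))/3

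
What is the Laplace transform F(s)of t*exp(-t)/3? 1/(3*(s+1)^2)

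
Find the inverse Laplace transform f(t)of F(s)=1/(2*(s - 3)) exp(3*t)/2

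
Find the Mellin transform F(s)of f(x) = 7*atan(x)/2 -7*pi*sec(pi*s/2)/(4*s)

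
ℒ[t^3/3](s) 2/s^4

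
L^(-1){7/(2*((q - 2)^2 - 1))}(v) 7*exp(2*v)*sinh(v)/2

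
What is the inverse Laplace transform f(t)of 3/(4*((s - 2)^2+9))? exp(2*t)*sin(3*t)/4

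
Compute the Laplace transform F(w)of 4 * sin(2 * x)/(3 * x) 4 * atan(2/w)/3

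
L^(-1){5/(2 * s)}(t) 5/2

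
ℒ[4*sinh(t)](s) 4/(s^2 - 1)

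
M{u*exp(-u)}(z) gamma(z + 1)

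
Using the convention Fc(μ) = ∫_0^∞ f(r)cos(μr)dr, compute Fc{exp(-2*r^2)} sqrt(2)*sqrt(pi)*exp(-μ^2/8)/4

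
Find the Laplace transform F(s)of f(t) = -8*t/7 -8/(7*s^2)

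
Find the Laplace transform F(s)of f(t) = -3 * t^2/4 -3/(2 * s^3)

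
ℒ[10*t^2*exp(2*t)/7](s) 20/(7*(s - 2)^3)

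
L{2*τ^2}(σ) 4/σ^3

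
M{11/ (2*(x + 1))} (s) 11*pi*csc (pi*s)/2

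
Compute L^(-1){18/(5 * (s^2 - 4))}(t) 9 * sinh(2 * t)/5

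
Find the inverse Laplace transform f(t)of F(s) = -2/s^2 -2*t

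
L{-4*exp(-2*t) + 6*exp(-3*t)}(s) 6/(s + 3) - 4/(s + 2)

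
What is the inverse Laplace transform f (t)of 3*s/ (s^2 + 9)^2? t*sin (3*t)/2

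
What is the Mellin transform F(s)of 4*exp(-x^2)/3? 2*gamma(s/2)/3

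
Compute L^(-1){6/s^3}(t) 3*t^2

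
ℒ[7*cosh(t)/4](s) 7*s/(4*(s^2 - 1))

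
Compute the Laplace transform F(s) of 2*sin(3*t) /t 2*atan(3/s) 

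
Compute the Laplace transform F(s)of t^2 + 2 2/s^3 + 2/s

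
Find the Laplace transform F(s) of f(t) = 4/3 4/(3*s) 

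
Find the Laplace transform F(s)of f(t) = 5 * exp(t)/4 5/(4 * (s - 1))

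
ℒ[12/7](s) 12/(7*s)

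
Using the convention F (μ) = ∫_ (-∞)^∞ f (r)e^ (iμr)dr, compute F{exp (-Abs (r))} 2/ (μ^2 + 1)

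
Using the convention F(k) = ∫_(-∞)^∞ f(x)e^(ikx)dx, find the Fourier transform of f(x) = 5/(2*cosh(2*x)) 5*pi/(4*cosh(pi*k/4))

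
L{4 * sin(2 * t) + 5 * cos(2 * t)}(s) 5 * s/(s^2 + 4) + 8/(s^2 + 4)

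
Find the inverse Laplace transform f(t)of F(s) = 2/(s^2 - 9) 2 * sinh(3 * t)/3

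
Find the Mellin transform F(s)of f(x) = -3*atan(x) 3*pi*sec(pi*s/2)/(2*s)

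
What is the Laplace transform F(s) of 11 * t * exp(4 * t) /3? 11/(3 * (s - 4) ^2) 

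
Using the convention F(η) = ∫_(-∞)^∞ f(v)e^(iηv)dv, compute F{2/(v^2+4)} pi * exp(-2 * Abs(η))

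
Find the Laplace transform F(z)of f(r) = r z^(-2)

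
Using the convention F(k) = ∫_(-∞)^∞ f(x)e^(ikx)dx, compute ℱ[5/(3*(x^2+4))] 5*pi*exp(-2*Abs(k))/6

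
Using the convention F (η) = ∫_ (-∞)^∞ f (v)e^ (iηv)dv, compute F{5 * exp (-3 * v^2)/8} 5 * sqrt (3) * sqrt (pi) * exp (-η^2/12)/24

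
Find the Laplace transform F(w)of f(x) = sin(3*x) 3/(w^2 + 9)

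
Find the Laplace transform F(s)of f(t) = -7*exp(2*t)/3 -7/(3*s - 6)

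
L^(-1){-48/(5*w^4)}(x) -8*x^3/5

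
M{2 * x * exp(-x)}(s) 2 * gamma(s + 1)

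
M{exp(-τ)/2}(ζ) gamma(ζ)/2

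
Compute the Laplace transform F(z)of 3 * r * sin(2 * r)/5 12 * z/(5 * (z^2 + 4)^2)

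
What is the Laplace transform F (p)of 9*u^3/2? 27/p^4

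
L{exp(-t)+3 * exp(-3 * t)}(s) 1/(s+1)+3/(s+3)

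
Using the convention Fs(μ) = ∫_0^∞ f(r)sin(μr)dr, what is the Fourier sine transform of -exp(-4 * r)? -μ/(μ^2 + 16)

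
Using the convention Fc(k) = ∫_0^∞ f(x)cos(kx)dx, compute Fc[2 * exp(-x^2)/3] sqrt(pi) * exp(-k^2/4)/3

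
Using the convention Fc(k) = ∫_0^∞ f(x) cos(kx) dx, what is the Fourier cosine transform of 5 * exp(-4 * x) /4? 5/(k^2 + 16) 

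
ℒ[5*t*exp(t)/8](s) 5/(8*(s - 1)^2)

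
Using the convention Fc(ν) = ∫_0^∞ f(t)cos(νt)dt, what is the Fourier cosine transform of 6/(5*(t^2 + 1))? 3*pi*exp(-ν)/5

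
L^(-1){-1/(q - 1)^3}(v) -v^2 * exp(v)/2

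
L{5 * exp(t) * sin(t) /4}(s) 5/(4 * ((s - 1) ^2+1) ) 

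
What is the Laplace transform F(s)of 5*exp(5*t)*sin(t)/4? 5/(4*((s - 5)^2 + 1))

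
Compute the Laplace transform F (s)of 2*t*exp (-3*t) 2/ (s+3)^2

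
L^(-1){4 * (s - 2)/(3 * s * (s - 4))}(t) 4 * exp(2 * t) * cosh(2 * t)/3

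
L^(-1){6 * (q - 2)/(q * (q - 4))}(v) 6 * exp(2 * v) * cosh(2 * v)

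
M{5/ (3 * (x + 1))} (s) 5 * pi * csc (pi * s)/3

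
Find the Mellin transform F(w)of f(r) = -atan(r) pi * sec(pi * w/2)/(2 * w)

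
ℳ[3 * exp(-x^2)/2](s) 3 * gamma(s/2)/4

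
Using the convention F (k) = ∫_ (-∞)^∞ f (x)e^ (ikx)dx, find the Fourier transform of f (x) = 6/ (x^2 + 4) 3*pi*exp (-2*Abs (k))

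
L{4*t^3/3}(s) 8/s^4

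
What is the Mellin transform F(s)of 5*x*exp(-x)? 5*gamma(s+1)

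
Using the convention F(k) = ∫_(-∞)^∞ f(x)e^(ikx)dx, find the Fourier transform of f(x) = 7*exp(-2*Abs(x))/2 14/(k^2 + 4)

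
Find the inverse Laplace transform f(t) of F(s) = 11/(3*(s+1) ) 11*exp(-t) /3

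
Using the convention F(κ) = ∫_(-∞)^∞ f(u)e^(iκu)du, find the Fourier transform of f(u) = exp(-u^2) sqrt(pi) * exp(-κ^2/4)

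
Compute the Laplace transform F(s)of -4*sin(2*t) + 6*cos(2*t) 6*s/(s^2 + 4)-8/(s^2 + 4)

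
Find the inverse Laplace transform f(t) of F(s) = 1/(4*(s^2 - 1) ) sinh(t) /4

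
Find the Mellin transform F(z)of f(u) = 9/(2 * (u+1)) 9 * pi * csc(pi * z)/2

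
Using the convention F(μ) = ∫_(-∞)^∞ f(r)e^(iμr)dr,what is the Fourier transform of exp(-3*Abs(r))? 6/(μ^2 + 9)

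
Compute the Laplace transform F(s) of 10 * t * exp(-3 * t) 10/(s + 3) ^2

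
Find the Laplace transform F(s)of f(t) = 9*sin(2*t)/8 9/(4*(s^2 + 4))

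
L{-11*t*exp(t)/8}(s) -11/(8*(s - 1)^2)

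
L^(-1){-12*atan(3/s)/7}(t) -12*sin(3*t)/(7*t)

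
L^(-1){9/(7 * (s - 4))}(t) 9 * exp(4 * t)/7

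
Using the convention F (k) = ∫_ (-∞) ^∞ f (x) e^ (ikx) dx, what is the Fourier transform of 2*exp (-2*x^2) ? sqrt (2)*sqrt (pi)*exp (-k^2/8) 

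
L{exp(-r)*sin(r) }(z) 1/((z + 1) ^2 + 1) 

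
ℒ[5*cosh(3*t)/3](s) 5*s/(3*(s^2 - 9))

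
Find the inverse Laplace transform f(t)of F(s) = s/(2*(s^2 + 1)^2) t*sin(t)/4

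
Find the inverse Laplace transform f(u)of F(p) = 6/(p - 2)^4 u^3 * exp(2 * u)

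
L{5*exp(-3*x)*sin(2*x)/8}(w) 5/(4*((w + 3)^2 + 4))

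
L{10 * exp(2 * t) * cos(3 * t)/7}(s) 10 * (s - 2)/(7 * ((s - 2)^2 + 9))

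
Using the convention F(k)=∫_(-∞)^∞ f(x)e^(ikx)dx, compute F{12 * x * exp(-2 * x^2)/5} 3 * sqrt(2) * I * sqrt(pi) * k * exp(-k^2/8)/10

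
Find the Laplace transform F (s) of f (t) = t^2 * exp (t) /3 2/ (3 * (s - 1) ^3) 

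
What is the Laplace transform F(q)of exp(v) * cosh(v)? (q - 1)/(q * (q - 2))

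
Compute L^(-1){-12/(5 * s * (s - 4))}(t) -6 * exp(2 * t) * sinh(2 * t)/5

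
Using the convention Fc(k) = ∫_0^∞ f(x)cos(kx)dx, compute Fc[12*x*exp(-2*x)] 12*(4 - k^2)/(k^2 + 4)^2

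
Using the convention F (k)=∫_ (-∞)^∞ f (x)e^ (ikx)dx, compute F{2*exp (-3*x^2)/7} 2*sqrt (3)*sqrt (pi)*exp (-k^2/12)/21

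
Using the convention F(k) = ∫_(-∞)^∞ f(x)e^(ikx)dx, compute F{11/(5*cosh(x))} 11*pi/(5*cosh(pi*k/2))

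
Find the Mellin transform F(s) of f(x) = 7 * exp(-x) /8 7 * gamma(s) /8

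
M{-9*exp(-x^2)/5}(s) -9*gamma(s/2)/10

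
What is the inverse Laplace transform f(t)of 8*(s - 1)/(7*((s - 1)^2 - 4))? 8*exp(t)*cosh(2*t)/7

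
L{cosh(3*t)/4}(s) s/(4*(s^2 - 9))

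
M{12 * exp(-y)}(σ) 12 * gamma(σ)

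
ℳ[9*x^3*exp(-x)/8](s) 9*gamma(s + 3)/8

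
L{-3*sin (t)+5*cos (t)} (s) 5*s/ (s^2+1) - 3/ (s^2+1)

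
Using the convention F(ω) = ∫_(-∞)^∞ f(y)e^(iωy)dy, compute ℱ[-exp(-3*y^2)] -sqrt(3)*sqrt(pi)*exp(-ω^2/12)/3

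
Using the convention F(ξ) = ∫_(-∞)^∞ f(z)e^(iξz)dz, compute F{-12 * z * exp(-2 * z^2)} -3 * sqrt(2) * I * sqrt(pi) * ξ * exp(-ξ^2/8)/2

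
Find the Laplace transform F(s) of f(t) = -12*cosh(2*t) -12*s/(s^2 - 4) 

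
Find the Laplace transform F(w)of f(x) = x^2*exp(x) 2/(w - 1)^3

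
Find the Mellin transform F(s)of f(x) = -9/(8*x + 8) -9*pi*csc(pi*s)/8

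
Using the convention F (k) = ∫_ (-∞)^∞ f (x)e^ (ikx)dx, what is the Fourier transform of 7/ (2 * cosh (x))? 7 * pi/ (2 * cosh (pi * k/2))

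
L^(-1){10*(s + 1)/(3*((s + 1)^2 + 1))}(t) 10*exp(-t)*cos(t)/3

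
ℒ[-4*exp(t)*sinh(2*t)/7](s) -8/(7*(s - 1)^2 - 28)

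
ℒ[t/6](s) 1/(6*s^2)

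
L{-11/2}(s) -11/(2*s)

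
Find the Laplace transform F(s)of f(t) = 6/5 6/(5 * s)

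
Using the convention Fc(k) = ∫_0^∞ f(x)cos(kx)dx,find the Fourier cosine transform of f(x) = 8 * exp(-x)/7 8/(7 * (k^2 + 1))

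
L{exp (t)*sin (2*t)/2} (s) 1/ ( (s - 1)^2 + 4)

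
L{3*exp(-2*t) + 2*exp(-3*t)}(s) 3/(s + 2) + 2/(s + 3)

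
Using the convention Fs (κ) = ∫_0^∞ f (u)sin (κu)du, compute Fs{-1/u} -pi/2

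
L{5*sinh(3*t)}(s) 15/(s^2-9)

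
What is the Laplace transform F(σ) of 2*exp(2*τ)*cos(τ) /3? 2*(σ - 2) /(3*((σ - 2) ^2+1) ) 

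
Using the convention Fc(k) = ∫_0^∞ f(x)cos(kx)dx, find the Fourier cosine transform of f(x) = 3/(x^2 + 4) 3 * pi * exp(-2 * k)/4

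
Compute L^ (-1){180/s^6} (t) 3 * t^5/2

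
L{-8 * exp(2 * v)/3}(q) -8/(3 * q - 6)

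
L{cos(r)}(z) z/(z^2 + 1)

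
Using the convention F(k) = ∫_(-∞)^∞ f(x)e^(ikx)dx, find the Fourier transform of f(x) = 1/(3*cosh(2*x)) pi/(6*cosh(pi*k/4))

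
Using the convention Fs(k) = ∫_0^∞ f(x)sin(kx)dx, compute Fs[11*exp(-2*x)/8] 11*k/(8*(k^2+4))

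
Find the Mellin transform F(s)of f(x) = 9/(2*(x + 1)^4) 3*gamma(s)*gamma(4 - s)/4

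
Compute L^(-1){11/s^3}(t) 11 * t^2/2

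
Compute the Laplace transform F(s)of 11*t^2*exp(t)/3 22/(3*(s - 1)^3)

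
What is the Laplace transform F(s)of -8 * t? -8/s^2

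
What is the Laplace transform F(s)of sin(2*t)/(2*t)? atan(2/s)/2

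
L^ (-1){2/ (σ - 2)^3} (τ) τ^2*exp (2*τ)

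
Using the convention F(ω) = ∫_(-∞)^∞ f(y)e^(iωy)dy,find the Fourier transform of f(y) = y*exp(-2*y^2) sqrt(2)*I*sqrt(pi)*ω*exp(-ω^2/8)/8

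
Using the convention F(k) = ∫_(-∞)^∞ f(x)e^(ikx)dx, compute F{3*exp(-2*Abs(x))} 12/(k^2 + 4)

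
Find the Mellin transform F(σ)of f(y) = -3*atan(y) 3*pi*sec(pi*σ/2)/(2*σ)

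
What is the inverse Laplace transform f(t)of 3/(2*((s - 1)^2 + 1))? 3*exp(t)*sin(t)/2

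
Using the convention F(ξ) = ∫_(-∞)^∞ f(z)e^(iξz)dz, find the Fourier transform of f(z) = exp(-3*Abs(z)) 6/(ξ^2 + 9)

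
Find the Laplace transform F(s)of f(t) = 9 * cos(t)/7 9 * s/(7 * (s^2+1))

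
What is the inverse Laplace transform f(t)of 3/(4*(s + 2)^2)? 3*t*exp(-2*t)/4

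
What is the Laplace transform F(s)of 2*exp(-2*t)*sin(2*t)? 4/((s + 2)^2 + 4)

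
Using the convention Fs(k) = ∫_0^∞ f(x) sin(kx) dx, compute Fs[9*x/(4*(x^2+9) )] 9*pi*exp(-3*k) /8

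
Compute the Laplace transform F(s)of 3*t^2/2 3/s^3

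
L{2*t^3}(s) 12/s^4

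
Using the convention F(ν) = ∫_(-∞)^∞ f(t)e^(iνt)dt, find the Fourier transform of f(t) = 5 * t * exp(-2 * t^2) 5 * sqrt(2) * I * sqrt(pi) * ν * exp(-ν^2/8)/8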